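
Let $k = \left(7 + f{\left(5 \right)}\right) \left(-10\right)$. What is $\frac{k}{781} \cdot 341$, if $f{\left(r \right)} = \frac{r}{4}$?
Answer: $- \frac{5115}{142} \approx -36.021$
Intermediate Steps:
$f{\left(r \right)} = \frac{r}{4}$ ($f{\left(r \right)} = r \frac{1}{4} = \frac{r}{4}$)
$k = - \frac{165}{2}$ ($k = \left(7 + \frac{1}{4} \cdot 5\right) \left(-10\right) = \left(7 + \frac{5}{4}\right) \left(-10\right) = \frac{33}{4} \left(-10\right) = - \frac{165}{2} \approx -82.5$)
$\frac{k}{781} \cdot 341 = - \frac{165}{2 \cdot 781} \cdot 341 = \left(- \frac{165}{2}\right) \frac{1}{781} \cdot 341 = \left(- \frac{15}{142}\right) 341 = - \frac{5115}{142}$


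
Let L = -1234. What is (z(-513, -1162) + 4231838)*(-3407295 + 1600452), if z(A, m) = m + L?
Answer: -7641937671606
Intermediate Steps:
z(A, m) = -1234 + m (z(A, m) = m - 1234 = -1234 + m)
(z(-513, -1162) + 4231838)*(-3407295 + 1600452) = ((-1234 - 1162) + 4231838)*(-3407295 + 1600452) = (-2396 + 4231838)*(-1806843) = 4229442*(-1806843) = -7641937671606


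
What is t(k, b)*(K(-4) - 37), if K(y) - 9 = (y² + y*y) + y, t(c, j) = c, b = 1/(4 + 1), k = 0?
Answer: 0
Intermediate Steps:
b = ⅕ (b = 1/5 = ⅕ ≈ 0.20000)
K(y) = 9 + y + 2*y² (K(y) = 9 + ((y² + y*y) + y) = 9 + ((y² + y²) + y) = 9 + (2*y² + y) = 9 + (y + 2*y²) = 9 + y + 2*y²)
t(k, b)*(K(-4) - 37) = 0*((9 - 4 + 2*(-4)²) - 37) = 0*((9 - 4 + 2*16) - 37) = 0*((9 - 4 + 32) - 37) = 0*(37 - 37) = 0*0 = 0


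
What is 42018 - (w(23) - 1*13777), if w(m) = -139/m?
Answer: 1283424/23 ≈ 55801.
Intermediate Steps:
42018 - (w(23) - 1*13777) = 42018 - (-139/23 - 1*13777) = 42018 - (-139*1/23 - 13777) = 42018 - (-139/23 - 13777) = 42018 - 1*(-317010/23) = 42018 + 317010/23 = 1283424/23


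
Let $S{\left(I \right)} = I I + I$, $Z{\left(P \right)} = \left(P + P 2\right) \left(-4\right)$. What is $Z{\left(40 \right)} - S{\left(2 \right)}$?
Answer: $-486$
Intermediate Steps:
$Z{\left(P \right)} = - 12 P$ ($Z{\left(P \right)} = \left(P + 2 P\right) \left(-4\right) = 3 P \left(-4\right) = - 12 P$)
$S{\left(I \right)} = I + I^{2}$ ($S{\left(I \right)} = I^{2} + I = I + I^{2}$)
$Z{\left(40 \right)} - S{\left(2 \right)} = \left(-12\right) 40 - 2 \left(1 + 2\right) = -480 - 2 \cdot 3 = -480 - 6 = -486$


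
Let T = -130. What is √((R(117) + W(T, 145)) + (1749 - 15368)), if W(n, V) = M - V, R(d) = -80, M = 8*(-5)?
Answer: 2*I*√3471 ≈ 117.83*I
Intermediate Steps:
M = -40
W(n, V) = -40 - V
√((R(117) + W(T, 145)) + (1749 - 15368)) = √((-80 + (-40 - 1*145)) + (1749 - 15368)) = √((-80 + (-40 - 145)) - 13619) = √((-80 - 185) - 13619) = √(-265 - 13619) = √(-13884) = 2*I*√3471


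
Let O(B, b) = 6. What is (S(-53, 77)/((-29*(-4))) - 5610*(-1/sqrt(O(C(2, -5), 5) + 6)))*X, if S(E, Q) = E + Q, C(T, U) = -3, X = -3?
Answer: -18/29 - 2805*sqrt(3) ≈ -4859.0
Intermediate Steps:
(S(-53, 77)/((-29*(-4))) - 5610*(-1/sqrt(O(C(2, -5), 5) + 6)))*X = ((-53 + 77)/((-29*(-4))) - 5610*(-1/sqrt(6 + 6)))*(-3) = (24/116 - 5610*(-sqrt(3)/6))*(-3) = (24*(1/116) - 5610*(-sqrt(3)/6))*(-3) = (6/29 - 5610*(-sqrt(3)/6))*(-3) = (6/29 - (-935)*sqrt(3))*(-3) = (6/29 + 935*sqrt(3))*(-3) = -18/29 - 2805*sqrt(3)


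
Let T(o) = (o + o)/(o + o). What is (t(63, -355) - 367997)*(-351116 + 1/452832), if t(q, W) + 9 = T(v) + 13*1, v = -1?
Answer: 2437894262315163/18868 ≈ 1.2921e+11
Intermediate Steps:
T(o) = 1 (T(o) = (2*o)/((2*o)) = (2*o)*(1/(2*o)) = 1)
t(q, W) = 5 (t(q, W) = -9 + (1 + 13*1) = -9 + (1 + 13) = -9 + 14 = 5)
(t(63, -355) - 367997)*(-351116 + 1/452832) = (5 - 367997)*(-351116 + 1/452832) = -367992*(-351116 + 1/452832) = -367992*(-158996560511/452832) = 2437894262315163/18868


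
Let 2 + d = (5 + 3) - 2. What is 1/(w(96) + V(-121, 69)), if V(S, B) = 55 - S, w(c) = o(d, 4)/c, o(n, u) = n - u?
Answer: 1/176 ≈ 0.0056818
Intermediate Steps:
d = 4 (d = -2 + ((5 + 3) - 2) = -2 + (8 - 2) = -2 + 6 = 4)
w(c) = 0 (w(c) = (4 - 1*4)/c = (4 - 4)/c = 0/c = 0)
1/(w(96) + V(-121, 69)) = 1/(0 + (55 - 1*(-121))) = 1/(0 + (55 + 121)) = 1/(0 + 176) = 1/176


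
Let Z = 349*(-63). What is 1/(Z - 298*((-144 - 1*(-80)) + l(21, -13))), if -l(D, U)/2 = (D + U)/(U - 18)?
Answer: -31/95133 ≈ -0.00032586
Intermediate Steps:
l(D, U) = -2*(D + U)/(-18 + U) (l(D, U) = -2*(D + U)/(U - 18) = -2*(D + U)/(-18 + U))
Z = -21987
1/(Z - 298*((-144 - 1*(-80)) + l(21, -13))) = 1/(-21987 - 298*((-144 - 1*(-80)) + 2*(-1*21 - 1*(-13))/(-18 - 13))) = 1/(-21987 - 298*((-144 + 80) + 2*(-21 + 13)/(-31))) = 1/(-21987 - 298*(-64 + 2*(-1/31)*(-8))) = 1/(-21987 - 298*(-64 + 16/31)) = 1/(-21987 - 298*(-1968/31)) = 1/(-21987 + 586464/31) = 1/(-95133/31) = -31/95133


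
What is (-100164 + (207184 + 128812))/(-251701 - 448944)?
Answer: -235832/700645 ≈ -0.33659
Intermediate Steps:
(-100164 + (207184 + 128812))/(-251701 - 448944) = (-100164 + 335996)/(-700645) = 235832*(-1/700645) = -235832/700645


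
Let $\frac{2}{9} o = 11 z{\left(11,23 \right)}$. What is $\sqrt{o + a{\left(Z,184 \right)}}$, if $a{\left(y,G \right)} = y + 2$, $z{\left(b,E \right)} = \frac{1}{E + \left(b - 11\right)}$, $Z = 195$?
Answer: $\frac{\sqrt{421406}}{46} \approx 14.112$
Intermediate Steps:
$z{\left(b,E \right)} = \frac{1}{-11 + E + b}$ ($z{\left(b,E \right)} = \frac{1}{E + \left(b - 11\right)} = \frac{1}{E + \left(-11 + b\right)} = \frac{1}{-11 + E + b}$)
$a{\left(y,G \right)} = 2 + y$
$o = \frac{99}{46}$ ($o = \frac{9 \frac{11}{-11 + 23 + 11}}{2} = \frac{9 \cdot \frac{11}{23}}{2} = \frac{9 \cdot 11 \cdot \frac{1}{23}}{2} = \frac{9}{2} \cdot \frac{11}{23} = \frac{99}{46} \approx 2.1522$)
$\sqrt{o + a{\left(Z,184 \right)}} = \sqrt{\frac{99}{46} + \left(2 + 195\right)} = \sqrt{\frac{99}{46} + 197} = \sqrt{\frac{9161}{46}} = \frac{\sqrt{421406}}{46}$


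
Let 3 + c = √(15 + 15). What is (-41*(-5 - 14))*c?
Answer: -2337 + 779*√30 ≈ 1929.8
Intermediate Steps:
c = -3 + √30 (c = -3 + √(15 + 15) = -3 + √30 ≈ 2.4772)
(-41*(-5 - 14))*c = (-41*(-5 - 14))*(-3 + √30) = (-41*(-19))*(-3 + √30) = 779*(-3 + √30) = -2337 + 779*√30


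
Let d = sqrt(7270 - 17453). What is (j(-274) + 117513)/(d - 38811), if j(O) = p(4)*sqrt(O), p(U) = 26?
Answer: (-117513*I + 26*sqrt(274))/(sqrt(10183) + 38811*I) ≈ -3.0278 - 0.018961*I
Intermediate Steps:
d = I*sqrt(10183) (d = sqrt(-10183) = I*sqrt(10183) ≈ 100.91*I)
j(O) = 26*sqrt(O)
(j(-274) + 117513)/(d - 38811) = (26*sqrt(-274) + 117513)/(I*sqrt(10183) - 38811) = (26*(I*sqrt(274)) + 117513)/(-38811 + I*sqrt(10183)) = (26*I*sqrt(274) + 117513)/(-38811 + I*sqrt(10183)) = (117513 + 26*I*sqrt(274))/(-38811 + I*sqrt(10183))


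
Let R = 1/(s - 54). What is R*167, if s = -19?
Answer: -167/73 ≈ -2.2877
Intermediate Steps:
R = -1/73 (R = 1/(-19 - 54) = 1/(-73) = -1/73 ≈ -0.013699)
R*167 = -1/73*167 = -167/73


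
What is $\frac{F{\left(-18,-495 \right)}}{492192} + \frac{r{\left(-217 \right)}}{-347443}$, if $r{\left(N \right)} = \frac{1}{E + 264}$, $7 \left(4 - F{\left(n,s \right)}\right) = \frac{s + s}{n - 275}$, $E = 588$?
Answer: $\frac{88937048063}{12451226407059888} \approx 7.1428 \cdot 10^{-6}$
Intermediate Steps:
$F{\left(n,s \right)} = 4 - \frac{2 s}{7 \left(-275 + n\right)}$ ($F{\left(n,s \right)} = 4 - \frac{\left(s + s\right) \frac{1}{n - 275}}{7} = 4 - \frac{2 s \frac{1}{-275 + n}}{7} = 4 - \frac{2 s}{7 \left(-275 + n\right)}$)
$r{\left(N \right)} = \frac{1}{852}$ ($r{\left(N \right)} = \frac{1}{588 + 264} = \frac{1}{852}$)
$\frac{F{\left(-18,-495 \right)}}{492192} + \frac{r{\left(-217 \right)}}{-347443} = \frac{\frac{2}{7} \frac{1}{-275 - 18} \left(-3850 - -495 + 14 \left(-18\right)\right)}{492192} + \frac{1}{852 \left(-347443\right)} = \frac{2 \left(-3850 + 495 - 252\right)}{7 \left(-293\right)} \frac{1}{492192} + \frac{1}{852} \left(- \frac{1}{347443}\right) = \frac{2}{7} \left(- \frac{1}{293}\right) \left(-3607\right) \frac{1}{492192} - \frac{1}{296021436} = \frac{7214}{2051} \cdot \frac{1}{492192} - \frac{1}{296021436} = \frac{3607}{504742896} - \frac{1}{296021436} = \frac{88937048063}{12451226407059888}$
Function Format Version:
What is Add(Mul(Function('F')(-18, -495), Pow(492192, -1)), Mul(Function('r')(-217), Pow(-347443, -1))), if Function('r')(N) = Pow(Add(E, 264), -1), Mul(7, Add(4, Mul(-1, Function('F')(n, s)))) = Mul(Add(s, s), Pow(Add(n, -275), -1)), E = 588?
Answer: Rational(88937048063, 12451226407059888) ≈ 7.1428e-6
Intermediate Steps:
Function('F')(n, s) = Add(4, Mul(Rational(-2, 7), s, Pow(Add(-275, n), -1))) (Function('F')(n, s) = Add(4, Mul(Rational(-1, 7), Mul(Add(s, s), Pow(Add(n, -275), -1)))) = Add(4, Mul(Rational(-1, 7), Mul(Mul(2, s), Pow(Add(-275, n), -1)))) = Add(4, Mul(Rational(-1, 7), Mul(2, s, Pow(Add(-275, n), -1)))) = Add(4, Mul(Rational(-2, 7), s, Pow(Add(-275, n), -1))))
Function('r')(N) = Rational(1, 852) (Function('r')(N) = Pow(Add(588, 264), -1) = Pow(852, -1) = Rational(1, 852))
Add(Mul(Function('F')(-18, -495), Pow(492192, -1)), Mul(Function('r')(-217), Pow(-347443, -1))) = Add(Mul(Mul(Rational(2, 7), Pow(Add(-275, -18), -1), Add(-3850, Mul(-1, -495), Mul(14, -18))), Pow(492192, -1)), Mul(Rational(1, 852), Pow(-347443, -1))) = Add(Mul(Mul(Rational(2, 7), Pow(-293, -1), Add(-3850, 495, -252)), Rational(1, 492192)), Mul(Rational(1, 852), Rational(-1, 347443))) = Add(Mul(Mul(Rational(2, 7), Rational(-1, 293), -3607), Rational(1, 492192)), Rational(-1, 296021436)) = Add(Mul(Rational(7214, 2051), Rational(1, 492192)), Rational(-1, 296021436)) = Add(Rational(3607, 504742896), Rational(-1, 296021436)) = Rational(88937048063, 12451226407059888)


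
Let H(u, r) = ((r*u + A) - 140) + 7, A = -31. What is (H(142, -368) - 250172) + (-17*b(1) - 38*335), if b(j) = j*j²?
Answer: -315339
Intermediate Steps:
b(j) = j³
H(u, r) = -164 + r*u (H(u, r) = ((r*u - 31) - 140) + 7 = ((-31 + r*u) - 140) + 7 = (-171 + r*u) + 7 = -164 + r*u)
(H(142, -368) - 250172) + (-17*b(1) - 38*335) = ((-164 - 368*142) - 250172) + (-17*1³ - 38*335) = ((-164 - 52256) - 250172) + (-17*1 - 12730) = (-52420 - 250172) + (-17 - 12730) = -302592 - 12747 = -315339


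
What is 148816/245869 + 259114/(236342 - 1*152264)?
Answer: 38110125857/10336086891 ≈ 3.6871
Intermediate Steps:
148816/245869 + 259114/(236342 - 1*152264) = 148816*(1/245869) + 259114/(236342 - 152264) = 148816/245869 + 259114/84078 = 148816/245869 + 259114*(1/84078) = 148816/245869 + 129557/42039 = 38110125857/10336086891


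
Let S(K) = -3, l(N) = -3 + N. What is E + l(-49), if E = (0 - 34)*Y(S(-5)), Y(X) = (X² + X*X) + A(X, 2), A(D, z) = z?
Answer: -732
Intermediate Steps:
Y(X) = 2 + 2*X² (Y(X) = (X² + X*X) + 2 = (X² + X²) + 2 = 2*X² + 2 = 2 + 2*X²)
E = -680 (E = (0 - 34)*(2 + 2*(-3)²) = -34*(2 + 2*9) = -34*(2 + 18) = -34*20 = -680)
E + l(-49) = -680 + (-3 - 49) = -680 - 52 = -732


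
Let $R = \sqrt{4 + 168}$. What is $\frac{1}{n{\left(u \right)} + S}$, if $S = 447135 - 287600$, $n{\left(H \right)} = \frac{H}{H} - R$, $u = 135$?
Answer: $\frac{39884}{6362933781} + \frac{\sqrt{43}}{12725867562} \approx 6.2687 \cdot 10^{-6}$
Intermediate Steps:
$R = 2 \sqrt{43}$ ($R = \sqrt{172} = 2 \sqrt{43} \approx 13.115$)
$n{\left(H \right)} = 1 - 2 \sqrt{43}$ ($n{\left(H \right)} = \frac{H}{H} - 2 \sqrt{43} = 1 - 2 \sqrt{43}$)
$S = 159535$
$\frac{1}{n{\left(u \right)} + S} = \frac{1}{\left(1 - 2 \sqrt{43}\right) + 159535} = \frac{1}{159536 - 2 \sqrt{43}}$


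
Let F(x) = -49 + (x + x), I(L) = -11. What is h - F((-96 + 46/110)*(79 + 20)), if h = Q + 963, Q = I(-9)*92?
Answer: 94626/5 ≈ 18925.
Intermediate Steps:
Q = -1012 (Q = -11*92 = -1012)
F(x) = -49 + 2*x
h = -49 (h = -1012 + 963 = -49)
h - F((-96 + 46/110)*(79 + 20)) = -49 - (-49 + 2*((-96 + 46/110)*(79 + 20))) = -49 - (-49 + 2*((-96 + 46*(1/110))*99)) = -49 - (-49 + 2*((-96 + 23/55)*99)) = -49 - (-49 + 2*(-5257/55*99)) = -49 - (-49 + 2*(-47313/5)) = -49 - (-49 - 94626/5) = -49 - 1*(-94871/5) = -49 + 94871/5 = 94626/5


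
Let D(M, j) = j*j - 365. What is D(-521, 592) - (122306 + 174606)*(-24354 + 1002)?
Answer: 6933839123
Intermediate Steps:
D(M, j) = -365 + j**2 (D(M, j) = j**2 - 365 = -365 + j**2)
D(-521, 592) - (122306 + 174606)*(-24354 + 1002) = (-365 + 592**2) - (122306 + 174606)*(-24354 + 1002) = (-365 + 350464) - 296912*(-23352) = 350099 - 1*(-6933489024) = 350099 + 6933489024 = 6933839123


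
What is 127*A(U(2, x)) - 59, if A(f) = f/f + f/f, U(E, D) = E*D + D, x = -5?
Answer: 195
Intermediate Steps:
U(E, D) = D + D*E (U(E, D) = D*E + D = D + D*E)
A(f) = 2 (A(f) = 1 + 1 = 2)
127*A(U(2, x)) - 59 = 127*2 - 59 = 254 - 59 = 195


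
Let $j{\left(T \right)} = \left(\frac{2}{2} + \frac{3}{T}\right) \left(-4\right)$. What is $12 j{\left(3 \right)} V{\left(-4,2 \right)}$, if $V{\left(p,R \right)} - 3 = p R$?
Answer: $480$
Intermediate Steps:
$j{\left(T \right)} = -4 - \frac{12}{T}$ ($j{\left(T \right)} = \left(2 \cdot \frac{1}{2} + \frac{3}{T}\right) \left(-4\right) = \left(1 + \frac{3}{T}\right) \left(-4\right) = -4 - \frac{12}{T}$)
$V{\left(p,R \right)} = 3 + R p$ ($V{\left(p,R \right)} = 3 + p R = 3 + R p$)
$12 j{\left(3 \right)} V{\left(-4,2 \right)} = 12 \left(-4 - \frac{12}{3}\right) \left(3 + 2 \left(-4\right)\right) = 12 \left(-4 - 4\right) \left(3 - 8\right) = 12 \left(-4 - 4\right) \left(-5\right) = 12 \left(-8\right) \left(-5\right) = \left(-96\right) \left(-5\right) = 480$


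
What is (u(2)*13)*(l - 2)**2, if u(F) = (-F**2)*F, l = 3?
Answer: -104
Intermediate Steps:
u(F) = -F**3
(u(2)*13)*(l - 2)**2 = (-1*2**3*13)*(3 - 2)**2 = (-1*8*13)*1**2 = -8*13*1 = -104*1 = -104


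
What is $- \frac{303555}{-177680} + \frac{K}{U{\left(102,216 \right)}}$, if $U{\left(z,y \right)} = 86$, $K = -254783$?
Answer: $- \frac{4524373771}{1528048} \approx -2960.9$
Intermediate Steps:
$- \frac{303555}{-177680} + \frac{K}{U{\left(102,216 \right)}} = - \frac{303555}{-177680} - \frac{254783}{86} = \left(-303555\right) \left(- \frac{1}{177680}\right) - \frac{254783}{86} = \frac{60711}{35536} - \frac{254783}{86} = - \frac{4524373771}{1528048}$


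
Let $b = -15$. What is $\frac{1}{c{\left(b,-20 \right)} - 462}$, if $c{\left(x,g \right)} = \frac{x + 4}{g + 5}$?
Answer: $- \frac{15}{6919} \approx -0.0021679$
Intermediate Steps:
$c{\left(x,g \right)} = \frac{4 + x}{5 + g}$
$\frac{1}{c{\left(b,-20 \right)} - 462} = \frac{1}{\frac{4 - 15}{5 - 20} - 462} = \frac{1}{\frac{1}{-15} \left(-11\right) - 462} = \frac{1}{\left(- \frac{1}{15}\right) \left(-11\right) - 462} = \frac{1}{\frac{11}{15} - 462} = \frac{1}{- \frac{6919}{15}} = - \frac{15}{6919}$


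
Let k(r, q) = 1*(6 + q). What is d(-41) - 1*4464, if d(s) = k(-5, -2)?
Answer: -4460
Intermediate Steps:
k(r, q) = 6 + q
d(s) = 4 (d(s) = 6 - 2 = 4)
d(-41) - 1*4464 = 4 - 1*4464 = 4 - 4464 = -4460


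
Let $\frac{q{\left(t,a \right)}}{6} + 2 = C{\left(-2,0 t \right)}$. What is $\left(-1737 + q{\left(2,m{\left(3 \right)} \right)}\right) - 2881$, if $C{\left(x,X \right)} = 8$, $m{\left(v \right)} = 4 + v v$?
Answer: $-4582$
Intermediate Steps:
$m{\left(v \right)} = 4 + v^{2}$
$q{\left(t,a \right)} = 36$ ($q{\left(t,a \right)} = -12 + 6 \cdot 8 = -12 + 48 = 36$)
$\left(-1737 + q{\left(2,m{\left(3 \right)} \right)}\right) - 2881 = \left(-1737 + 36\right) - 2881 = -1701 - 2881 = -4582$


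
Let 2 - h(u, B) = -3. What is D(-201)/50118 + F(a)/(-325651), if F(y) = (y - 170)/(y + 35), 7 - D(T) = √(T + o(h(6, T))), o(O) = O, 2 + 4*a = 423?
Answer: 143534671/1017340888322 - 7*I/25059 ≈ 0.00014109 - 0.00027934*I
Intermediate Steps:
a = 421/4 (a = -½ + (¼)*423 = -½ + 423/4 = 421/4 ≈ 105.25)
h(u, B) = 5 (h(u, B) = 2 - 1*(-3) = 2 + 3 = 5)
D(T) = 7 - √(5 + T) (D(T) = 7 - √(T + 5) = 7 - √(5 + T))
F(y) = (-170 + y)/(35 + y)
D(-201)/50118 + F(a)/(-325651) = (7 - √(5 - 201))/50118 + ((-170 + 421/4)/(35 + 421/4))/(-325651) = (7 - √(-196))*(1/50118) + (-259/4/(561/4))*(-1/325651) = (7 - 14*I)*(1/50118) + ((4/561)*(-259/4))*(-1/325651) = (7 - 14*I)*(1/50118) - 259/561*(-1/325651) = (7/50118 - 7*I/25059) + 259/182690211 = 143534671/1017340888322 - 7*I/25059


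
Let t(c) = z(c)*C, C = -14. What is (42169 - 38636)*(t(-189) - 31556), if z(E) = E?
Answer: -102139030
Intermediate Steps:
t(c) = -14*c (t(c) = c*(-14) = -14*c)
(42169 - 38636)*(t(-189) - 31556) = (42169 - 38636)*(-14*(-189) - 31556) = 3533*(2646 - 31556) = 3533*(-28910) = -102139030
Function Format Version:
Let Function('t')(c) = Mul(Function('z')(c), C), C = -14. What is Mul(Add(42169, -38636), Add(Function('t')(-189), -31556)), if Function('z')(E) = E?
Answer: -102139030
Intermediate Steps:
Function('t')(c) = Mul(-14, c) (Function('t')(c) = Mul(c, -14) = Mul(-14, c))
Mul(Add(42169, -38636), Add(Function('t')(-189), -31556)) = Mul(Add(42169, -38636), Add(Mul(-14, -189), -31556)) = Mul(3533, Add(2646, -31556)) = Mul(3533, -28910) = -102139030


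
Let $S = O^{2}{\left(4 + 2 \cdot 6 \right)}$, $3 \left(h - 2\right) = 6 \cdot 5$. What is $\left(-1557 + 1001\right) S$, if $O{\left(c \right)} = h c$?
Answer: $-20496384$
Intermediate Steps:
$h = 12$ ($h = 2 + \frac{6 \cdot 5}{3} = 2 + \frac{1}{3} \cdot 30 = 2 + 10 = 12$)
$O{\left(c \right)} = 12 c$
$S = 36864$ ($S = \left(12 \left(4 + 2 \cdot 6\right)\right)^{2} = \left(12 \left(4 + 12\right)\right)^{2} = \left(12 \cdot 16\right)^{2} = 192^{2} = 36864$)
$\left(-1557 + 1001\right) S = \left(-1557 + 1001\right) 36864 = \left(-556\right) 36864 = -20496384$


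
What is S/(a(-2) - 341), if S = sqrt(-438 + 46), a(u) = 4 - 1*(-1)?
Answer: -I*sqrt(2)/24 ≈ -0.058926*I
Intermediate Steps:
a(u) = 5 (a(u) = 4 + 1 = 5)
S = 14*I*sqrt(2) (S = sqrt(-392) = 14*I*sqrt(2) ≈ 19.799*I)
S/(a(-2) - 341) = (14*I*sqrt(2))/(5 - 341) = (14*I*sqrt(2))/(-336) = (14*I*sqrt(2))*(-1/336) = -I*sqrt(2)/24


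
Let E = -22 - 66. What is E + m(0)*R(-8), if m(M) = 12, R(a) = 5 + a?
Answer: -124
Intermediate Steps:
E = -88
E + m(0)*R(-8) = -88 + 12*(5 - 8) = -88 + 12*(-3) = -88 - 36 = -124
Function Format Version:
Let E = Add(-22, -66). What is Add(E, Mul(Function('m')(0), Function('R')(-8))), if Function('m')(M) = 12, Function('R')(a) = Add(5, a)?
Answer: -124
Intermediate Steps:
E = -88
Add(E, Mul(Function('m')(0), Function('R')(-8))) = Add(-88, Mul(12, Add(5, -8))) = Add(-88, Mul(12, -3)) = Add(-88, -36) = -124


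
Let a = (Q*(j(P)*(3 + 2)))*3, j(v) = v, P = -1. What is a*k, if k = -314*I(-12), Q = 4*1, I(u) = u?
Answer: -226080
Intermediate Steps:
Q = 4
k = 3768 (k = -314*(-12) = 3768)
a = -60 (a = (4*(-(3 + 2)))*3 = (4*(-1*5))*3 = (4*(-5))*3 = -20*3 = -60)
a*k = -60*3768 = -226080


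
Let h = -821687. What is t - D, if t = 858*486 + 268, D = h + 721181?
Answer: 517762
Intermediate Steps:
D = -100506 (D = -821687 + 721181 = -100506)
t = 417256 (t = 416988 + 268 = 417256)
t - D = 417256 - 1*(-100506) = 417256 + 100506 = 517762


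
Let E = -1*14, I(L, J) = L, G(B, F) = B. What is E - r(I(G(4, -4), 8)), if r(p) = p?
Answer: -18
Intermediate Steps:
E = -14
E - r(I(G(4, -4), 8)) = -14 - 1*4 = -14 - 4 = -18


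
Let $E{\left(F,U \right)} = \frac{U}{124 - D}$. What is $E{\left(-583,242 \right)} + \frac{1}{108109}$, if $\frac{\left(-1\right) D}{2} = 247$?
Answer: $\frac{13081498}{33405681} \approx 0.39159$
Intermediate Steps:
$D = -494$ ($D = \left(-2\right) 247 = -494$)
$E{\left(F,U \right)} = \frac{U}{618}$ ($E{\left(F,U \right)} = \frac{U}{124 - -494} = \frac{U}{124 + 494} = \frac{U}{618}$)
$E{\left(-583,242 \right)} + \frac{1}{108109} = \frac{1}{618} \cdot 242 + \frac{1}{108109} = \frac{121}{309} + \frac{1}{108109} = \frac{13081498}{33405681}$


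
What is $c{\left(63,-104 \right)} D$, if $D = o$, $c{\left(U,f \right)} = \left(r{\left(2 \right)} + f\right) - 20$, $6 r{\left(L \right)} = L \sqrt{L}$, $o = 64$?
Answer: $-7936 + \frac{64 \sqrt{2}}{3} \approx -7905.8$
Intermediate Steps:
$r{\left(L \right)} = \frac{L^{\frac{3}{2}}}{6}$ ($r{\left(L \right)} = \frac{L \sqrt{L}}{6} = \frac{L^{\frac{3}{2}}}{6}$)
$c{\left(U,f \right)} = -20 + f + \frac{\sqrt{2}}{3}$ ($c{\left(U,f \right)} = \left(\frac{2^{\frac{3}{2}}}{6} + f\right) - 20 = \left(\frac{2 \sqrt{2}}{6} + f\right) - 20 = \left(\frac{\sqrt{2}}{3} + f\right) - 20 = \left(f + \frac{\sqrt{2}}{3}\right) - 20 = -20 + f + \frac{\sqrt{2}}{3}$)
$D = 64$
$c{\left(63,-104 \right)} D = \left(-20 - 104 + \frac{\sqrt{2}}{3}\right) 64 = \left(-124 + \frac{\sqrt{2}}{3}\right) 64 = -7936 + \frac{64 \sqrt{2}}{3}$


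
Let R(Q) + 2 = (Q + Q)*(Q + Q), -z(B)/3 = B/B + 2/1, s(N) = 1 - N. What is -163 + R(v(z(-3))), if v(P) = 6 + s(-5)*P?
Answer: 9051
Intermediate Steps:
z(B) = -9 (z(B) = -3*(B/B + 2/1) = -3*(1 + 2*1) = -3*(1 + 2) = -3*3 = -9)
v(P) = 6 + 6*P (v(P) = 6 + (1 - 1*(-5))*P = 6 + (1 + 5)*P = 6 + 6*P)
R(Q) = -2 + 4*Q² (R(Q) = -2 + (Q + Q)*(Q + Q) = -2 + (2*Q)*(2*Q) = -2 + 4*Q²)
-163 + R(v(z(-3))) = -163 + (-2 + 4*(6 + 6*(-9))²) = -163 + (-2 + 4*(6 - 54)²) = -163 + (-2 + 4*(-48)²) = -163 + (-2 + 4*2304) = -163 + (-2 + 9216) = -163 + 9214 = 9051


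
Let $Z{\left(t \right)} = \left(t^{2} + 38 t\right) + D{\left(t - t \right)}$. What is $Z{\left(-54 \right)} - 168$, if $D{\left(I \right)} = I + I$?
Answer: $696$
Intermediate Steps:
$D{\left(I \right)} = 2 I$
$Z{\left(t \right)} = t^{2} + 38 t$ ($Z{\left(t \right)} = \left(t^{2} + 38 t\right) + 2 \left(t - t\right) = \left(t^{2} + 38 t\right) + 2 \cdot 0 = \left(t^{2} + 38 t\right) + 0 = t^{2} + 38 t$)
$Z{\left(-54 \right)} - 168 = - 54 \left(38 - 54\right) - 168 = \left(-54\right) \left(-16\right) - 168 = 864 - 168 = 696$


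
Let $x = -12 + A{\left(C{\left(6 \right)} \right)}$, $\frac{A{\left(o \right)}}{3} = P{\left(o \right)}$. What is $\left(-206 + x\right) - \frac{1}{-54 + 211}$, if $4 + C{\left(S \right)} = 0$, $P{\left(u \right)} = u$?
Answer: $- \frac{36111}{157} \approx -230.01$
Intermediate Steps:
$C{\left(S \right)} = -4$ ($C{\left(S \right)} = -4 + 0 = -4$)
$A{\left(o \right)} = 3 o$
$x = -24$ ($x = -12 + 3 \left(-4\right) = -12 - 12 = -24$)
$\left(-206 + x\right) - \frac{1}{-54 + 211} = \left(-206 - 24\right) - \frac{1}{-54 + 211} = -230 - \frac{1}{157} = - \frac{36111}{157}$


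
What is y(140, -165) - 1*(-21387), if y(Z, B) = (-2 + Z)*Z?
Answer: 40707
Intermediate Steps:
y(Z, B) = Z*(-2 + Z)
y(140, -165) - 1*(-21387) = 140*(-2 + 140) - 1*(-21387) = 140*138 + 21387 = 19320 + 21387 = 40707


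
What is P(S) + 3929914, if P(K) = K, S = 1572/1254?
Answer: 821352288/209 ≈ 3.9299e+6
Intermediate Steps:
S = 262/209 (S = 1572*(1/1254) = 262/209 ≈ 1.2536)
P(S) + 3929914 = 262/209 + 3929914 = 821352288/209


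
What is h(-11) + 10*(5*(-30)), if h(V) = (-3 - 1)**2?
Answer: -1484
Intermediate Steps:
h(V) = 16 (h(V) = (-4)**2 = 16)
h(-11) + 10*(5*(-30)) = 16 + 10*(5*(-30)) = 16 + 10*(-150) = 16 - 1500 = -1484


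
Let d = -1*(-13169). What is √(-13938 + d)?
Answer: I*√769 ≈ 27.731*I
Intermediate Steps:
d = 13169
√(-13938 + d) = √(-13938 + 13169) = √(-769) = I*√769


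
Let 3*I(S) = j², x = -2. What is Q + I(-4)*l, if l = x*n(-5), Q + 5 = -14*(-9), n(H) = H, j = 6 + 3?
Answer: 391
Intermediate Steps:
j = 9
Q = 121 (Q = -5 - 14*(-9) = -5 + 126 = 121)
I(S) = 27 (I(S) = (⅓)*9² = (⅓)*81 = 27)
l = 10 (l = -2*(-5) = 10)
Q + I(-4)*l = 121 + 27*10 = 121 + 270 = 391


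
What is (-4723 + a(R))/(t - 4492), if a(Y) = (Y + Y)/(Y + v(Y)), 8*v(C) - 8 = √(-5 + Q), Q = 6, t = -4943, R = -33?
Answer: 401279/801975 ≈ 0.50036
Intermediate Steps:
v(C) = 9/8 (v(C) = 1 + √(-5 + 6)/8 = 1 + √1/8 = 1 + (⅛)*1 = 1 + ⅛ = 9/8)
a(Y) = 2*Y/(9/8 + Y) (a(Y) = (Y + Y)/(Y + 9/8) = (2*Y)/(9/8 + Y) = 2*Y/(9/8 + Y))
(-4723 + a(R))/(t - 4492) = (-4723 + 16*(-33)/(9 + 8*(-33)))/(-4943 - 4492) = (-4723 + 16*(-33)/(9 - 264))/(-9435) = (-4723 + 16*(-33)/(-255))*(-1/9435) = (-4723 + 16*(-33)*(-1/255))*(-1/9435) = (-4723 + 176/85)*(-1/9435) = -401279/85*(-1/9435) = 401279/801975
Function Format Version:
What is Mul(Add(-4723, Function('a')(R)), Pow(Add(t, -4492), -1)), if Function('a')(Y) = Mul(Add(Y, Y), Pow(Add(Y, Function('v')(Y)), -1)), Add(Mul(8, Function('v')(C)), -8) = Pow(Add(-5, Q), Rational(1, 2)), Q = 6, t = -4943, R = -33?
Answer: Rational(401279, 801975) ≈ 0.50036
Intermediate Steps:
Function('v')(C) = Rational(9, 8) (Function('v')(C) = Add(1, Mul(Rational(1, 8), Pow(Add(-5, 6), Rational(1, 2)))) = Add(1, Mul(Rational(1, 8), Pow(1, Rational(1, 2)))) = Add(1, Mul(Rational(1, 8), 1)) = Add(1, Rational(1, 8)) = Rational(9, 8))
Function('a')(Y) = Mul(2, Y, Pow(Add(Rational(9, 8), Y), -1)) (Function('a')(Y) = Mul(Add(Y, Y), Pow(Add(Y, Rational(9, 8)), -1)) = Mul(Mul(2, Y), Pow(Add(Rational(9, 8), Y), -1)) = Mul(2, Y, Pow(Add(Rational(9, 8), Y), -1)))
Mul(Add(-4723, Function('a')(R)), Pow(Add(t, -4492), -1)) = Mul(Add(-4723, Mul(16, -33, Pow(Add(9, Mul(8, -33)), -1))), Pow(Add(-4943, -4492), -1)) = Mul(Add(-4723, Mul(16, -33, Pow(Add(9, -264), -1))), Pow(-9435, -1)) = Mul(Add(-4723, Mul(16, -33, Pow(-255, -1))), Rational(-1, 9435)) = Mul(Add(-4723, Mul(16, -33, Rational(-1, 255))), Rational(-1, 9435)) = Mul(Add(-4723, Rational(176, 85)), Rational(-1, 9435)) = Mul(Rational(-401279, 85), Rational(-1, 9435)) = Rational(401279, 801975)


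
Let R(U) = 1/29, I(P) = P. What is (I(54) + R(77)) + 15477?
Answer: 450400/29 ≈ 15531.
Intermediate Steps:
R(U) = 1/29
(I(54) + R(77)) + 15477 = (54 + 1/29) + 15477 = 1567/29 + 15477 = 450400/29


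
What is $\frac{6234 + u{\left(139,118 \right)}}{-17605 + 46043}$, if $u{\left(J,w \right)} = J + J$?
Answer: $\frac{3256}{14219} \approx 0.22899$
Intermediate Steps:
$u{\left(J,w \right)} = 2 J$
$\frac{6234 + u{\left(139,118 \right)}}{-17605 + 46043} = \frac{6234 + 2 \cdot 139}{-17605 + 46043} = \frac{6234 + 278}{28438} = 6512 \cdot \frac{1}{28438} = \frac{3256}{14219}$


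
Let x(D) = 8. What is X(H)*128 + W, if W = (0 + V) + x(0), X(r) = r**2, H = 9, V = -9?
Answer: 10367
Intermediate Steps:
W = -1 (W = (0 - 9) + 8 = -9 + 8 = -1)
X(H)*128 + W = 9**2*128 - 1 = 81*128 - 1 = 10368 - 1 = 10367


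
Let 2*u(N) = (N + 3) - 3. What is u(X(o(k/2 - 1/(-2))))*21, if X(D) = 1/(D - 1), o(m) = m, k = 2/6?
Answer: -63/2 ≈ -31.500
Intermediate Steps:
k = ⅓ (k = 2*(⅙) = ⅓ ≈ 0.33333)
X(D) = 1/(-1 + D)
u(N) = N/2 (u(N) = ((N + 3) - 3)/2 = ((3 + N) - 3)/2 = N/2)
u(X(o(k/2 - 1/(-2))))*21 = (1/(2*(-1 + ((⅓)/2 - 1/(-2)))))*21 = (1/(2*(-1 + ((⅓)*(½) - 1*(-½)))))*21 = (1/(2*(-1 + (⅙ + ½))))*21 = (1/(2*(-1 + ⅔)))*21 = (1/(2*(-⅓)))*21 = ((½)*(-3))*21 = -3/2*21 = -63/2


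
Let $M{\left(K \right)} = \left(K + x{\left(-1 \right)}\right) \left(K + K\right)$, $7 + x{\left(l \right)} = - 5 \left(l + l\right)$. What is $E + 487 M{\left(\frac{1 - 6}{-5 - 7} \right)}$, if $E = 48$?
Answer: $\frac{103291}{72} \approx 1434.6$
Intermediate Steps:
$x{\left(l \right)} = -7 - 10 l$ ($x{\left(l \right)} = -7 - 5 \left(l + l\right) = -7 - 5 \cdot 2 l = -7 - 10 l$)
$M{\left(K \right)} = 2 K \left(3 + K\right)$ ($M{\left(K \right)} = \left(K - -3\right) \left(K + K\right) = \left(K + \left(-7 + 10\right)\right) 2 K = \left(K + 3\right) 2 K = \left(3 + K\right) 2 K = 2 K \left(3 + K\right)$)
$E + 487 M{\left(\frac{1 - 6}{-5 - 7} \right)} = 48 + 487 \cdot 2 \frac{1 - 6}{-5 - 7} \left(3 + \frac{1 - 6}{-5 - 7}\right) = 48 + 487 \cdot 2 \left(- \frac{5}{-12}\right) \left(3 - \frac{5}{-12}\right) = 48 + 487 \cdot 2 \left(\left(-5\right) \left(- \frac{1}{12}\right)\right) \left(3 - - \frac{5}{12}\right) = 48 + 487 \cdot 2 \cdot \frac{5}{12} \left(3 + \frac{5}{12}\right) = 48 + 487 \cdot 2 \cdot \frac{5}{12} \cdot \frac{41}{12} = 48 + 487 \cdot \frac{205}{72} = 48 + \frac{99835}{72} = \frac{103291}{72}$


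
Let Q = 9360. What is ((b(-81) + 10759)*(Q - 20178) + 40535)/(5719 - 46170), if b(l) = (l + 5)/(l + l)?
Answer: 1047198619/364059 ≈ 2876.5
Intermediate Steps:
b(l) = (5 + l)/(2*l) (b(l) = (5 + l)/((2*l)) = (5 + l)*(1/(2*l)) = (5 + l)/(2*l))
((b(-81) + 10759)*(Q - 20178) + 40535)/(5719 - 46170) = (((1/2)*(5 - 81)/(-81) + 10759)*(9360 - 20178) + 40535)/(5719 - 46170) = (((1/2)*(-1/81)*(-76) + 10759)*(-10818) + 40535)/(-40451) = ((38/81 + 10759)*(-10818) + 40535)*(-1/40451) = ((871517/81)*(-10818) + 40535)*(-1/40451) = (-1047563434/9 + 40535)*(-1/40451) = -1047198619/9*(-1/40451) = 1047198619/364059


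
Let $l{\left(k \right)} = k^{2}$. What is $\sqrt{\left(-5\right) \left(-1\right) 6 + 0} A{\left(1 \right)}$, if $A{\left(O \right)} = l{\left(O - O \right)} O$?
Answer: $0$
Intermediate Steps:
$A{\left(O \right)} = 0$ ($A{\left(O \right)} = \left(O - O\right)^{2} O = 0^{2} O = 0 O = 0$)
$\sqrt{\left(-5\right) \left(-1\right) 6 + 0} A{\left(1 \right)} = \sqrt{\left(-5\right) \left(-1\right) 6 + 0} \cdot 0 = \sqrt{5 \cdot 6 + 0} \cdot 0 = \sqrt{30 + 0} \cdot 0 = \sqrt{30} \cdot 0 = 0$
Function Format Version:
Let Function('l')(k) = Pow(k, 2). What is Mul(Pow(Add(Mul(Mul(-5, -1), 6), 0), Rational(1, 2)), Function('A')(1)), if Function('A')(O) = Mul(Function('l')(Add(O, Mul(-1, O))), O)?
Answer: 0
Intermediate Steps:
Function('A')(O) = 0 (Function('A')(O) = Mul(Pow(Add(O, Mul(-1, O)), 2), O) = Mul(Pow(0, 2), O) = Mul(0, O) = 0)
Mul(Pow(Add(Mul(Mul(-5, -1), 6), 0), Rational(1, 2)), Function('A')(1)) = Mul(Pow(Add(Mul(Mul(-5, -1), 6), 0), Rational(1, 2)), 0) = Mul(Pow(Add(Mul(5, 6), 0), Rational(1, 2)), 0) = Mul(Pow(Add(30, 0), Rational(1, 2)), 0) = Mul(Pow(30, Rational(1, 2)), 0) = 0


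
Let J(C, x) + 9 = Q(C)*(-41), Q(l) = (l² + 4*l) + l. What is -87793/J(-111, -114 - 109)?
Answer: 87793/482415 ≈ 0.18199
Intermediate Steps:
Q(l) = l² + 5*l
J(C, x) = -9 - 41*C*(5 + C) (J(C, x) = -9 + (C*(5 + C))*(-41) = -9 - 41*C*(5 + C))
-87793/J(-111, -114 - 109) = -87793/(-9 - 41*(-111)*(5 - 111)) = -87793/(-9 - 41*(-111)*(-106)) = -87793/(-9 - 482406) = -87793/(-482415) = -87793*(-1/482415) = 87793/482415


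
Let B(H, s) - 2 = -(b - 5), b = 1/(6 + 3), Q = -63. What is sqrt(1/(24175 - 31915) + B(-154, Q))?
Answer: sqrt(11463585)/1290 ≈ 2.6246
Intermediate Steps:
b = 1/9 ≈ 0.11111
B(H, s) = 62/9 (B(H, s) = 2 - (1/9 - 5) = 2 - 1*(-44/9) = 2 + 44/9 = 62/9)
sqrt(1/(24175 - 31915) + B(-154, Q)) = sqrt(1/(24175 - 31915) + 62/9) = sqrt(1/(-7740) + 62/9) = sqrt(-1/7740 + 62/9) = sqrt(17773/2580) = sqrt(11463585)/1290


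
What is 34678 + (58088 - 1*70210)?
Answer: 22556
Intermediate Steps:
34678 + (58088 - 1*70210) = 34678 + (58088 - 70210) = 34678 - 12122 = 22556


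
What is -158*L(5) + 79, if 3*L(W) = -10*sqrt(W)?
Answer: 79 + 1580*sqrt(5)/3 ≈ 1256.7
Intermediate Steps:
L(W) = -10*sqrt(W)/3 (L(W) = (-10*sqrt(W))/3 = -10*sqrt(W)/3)
-158*L(5) + 79 = -(-1580)*sqrt(5)/3 + 79 = 1580*sqrt(5)/3 + 79 = 79 + 1580*sqrt(5)/3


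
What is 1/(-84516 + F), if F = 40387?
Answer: -1/44129 ≈ -2.2661e-5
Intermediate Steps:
1/(-84516 + F) = 1/(-84516 + 40387) = 1/(-44129) = -1/44129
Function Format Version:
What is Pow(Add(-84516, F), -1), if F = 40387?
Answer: Rational(-1, 44129) ≈ -2.2661e-5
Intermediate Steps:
Pow(Add(-84516, F), -1) = Pow(Add(-84516, 40387), -1) = Pow(-44129, -1) = Rational(-1, 44129)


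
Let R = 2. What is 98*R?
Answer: 196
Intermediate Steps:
98*R = 98*2 = 196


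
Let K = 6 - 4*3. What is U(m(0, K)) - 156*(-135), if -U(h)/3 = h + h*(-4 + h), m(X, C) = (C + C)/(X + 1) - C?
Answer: 20898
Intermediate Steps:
K = -6 (K = 6 - 12 = -6)
m(X, C) = -C + 2*C/(1 + X) (m(X, C) = (2*C)/(1 + X) - C = 2*C/(1 + X) - C = -C + 2*C/(1 + X))
U(h) = -3*h - 3*h*(-4 + h) (U(h) = -3*(h + h*(-4 + h)) = -3*h - 3*h*(-4 + h))
U(m(0, K)) - 156*(-135) = 3*(-6*(1 - 1*0)/(1 + 0))*(3 - (-6)*(1 - 1*0)/(1 + 0)) - 156*(-135) = 3*(-6*(1 + 0)/1)*(3 - (-6)*(1 + 0)/1) + 21060 = 3*(-6*1*1)*(3 - (-6)) + 21060 = 3*(-6)*(3 - 1*(-6)) + 21060 = 3*(-6)*(3 + 6) + 21060 = 3*(-6)*9 + 21060 = -162 + 21060 = 20898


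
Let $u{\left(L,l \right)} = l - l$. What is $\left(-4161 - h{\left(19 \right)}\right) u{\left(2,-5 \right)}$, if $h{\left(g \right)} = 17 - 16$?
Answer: $0$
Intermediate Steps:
$h{\left(g \right)} = 1$ ($h{\left(g \right)} = 17 - 16 = 1$)
$u{\left(L,l \right)} = 0$
$\left(-4161 - h{\left(19 \right)}\right) u{\left(2,-5 \right)} = \left(-4161 - 1\right) 0 = \left(-4162\right) 0 = 0$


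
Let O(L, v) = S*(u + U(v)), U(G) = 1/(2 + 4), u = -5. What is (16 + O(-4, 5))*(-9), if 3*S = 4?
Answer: -86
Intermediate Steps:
S = 4/3 (S = (⅓)*4 = 4/3 ≈ 1.3333)
U(G) = ⅙ (U(G) = 1/6 = ⅙)
O(L, v) = -58/9 (O(L, v) = 4*(-5 + ⅙)/3 = (4/3)*(-29/6) = -58/9)
(16 + O(-4, 5))*(-9) = (16 - 58/9)*(-9) = (86/9)*(-9) = -86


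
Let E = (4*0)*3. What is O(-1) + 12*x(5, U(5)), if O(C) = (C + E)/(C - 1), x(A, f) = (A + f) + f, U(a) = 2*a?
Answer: 601/2 ≈ 300.50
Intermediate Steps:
x(A, f) = A + 2*f
E = 0 (E = 0*3 = 0)
O(C) = C/(-1 + C) (O(C) = (C + 0)/(C - 1) = C/(-1 + C))
O(-1) + 12*x(5, U(5)) = -1/(-1 - 1) + 12*(5 + 2*(2*5)) = -1/(-2) + 12*(5 + 2*10) = -1*(-½) + 12*(5 + 20) = ½ + 12*25 = ½ + 300 = 601/2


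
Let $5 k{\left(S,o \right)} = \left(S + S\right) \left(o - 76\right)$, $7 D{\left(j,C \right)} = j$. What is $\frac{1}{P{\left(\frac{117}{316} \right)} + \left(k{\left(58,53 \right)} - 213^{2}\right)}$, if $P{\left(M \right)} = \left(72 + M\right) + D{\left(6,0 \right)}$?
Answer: $- \frac{11060}{506872861} \approx -2.182 \cdot 10^{-5}$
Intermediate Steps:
$D{\left(j,C \right)} = \frac{j}{7}$
$k{\left(S,o \right)} = \frac{2 S \left(-76 + o\right)}{5}$ ($k{\left(S,o \right)} = \frac{\left(S + S\right) \left(o - 76\right)}{5} = \frac{2 S \left(-76 + o\right)}{5}$)
$P{\left(M \right)} = \frac{510}{7} + M$ ($P{\left(M \right)} = \left(72 + M\right) + \frac{1}{7} \cdot 6 = \left(72 + M\right) + \frac{6}{7} = \frac{510}{7} + M$)
$\frac{1}{P{\left(\frac{117}{316} \right)} + \left(k{\left(58,53 \right)} - 213^{2}\right)} = \frac{1}{\left(\frac{510}{7} + \frac{117}{316}\right) + \left(\frac{2}{5} \cdot 58 \left(-76 + 53\right) - 213^{2}\right)} = \frac{1}{\left(\frac{510}{7} + 117 \cdot \frac{1}{316}\right) + \left(\frac{2}{5} \cdot 58 \left(-23\right) - 45369\right)} = \frac{1}{\left(\frac{510}{7} + \frac{117}{316}\right) - \frac{229513}{5}} = \frac{1}{\frac{161979}{2212} - \frac{229513}{5}} = \frac{1}{- \frac{506872861}{11060}} = - \frac{11060}{506872861}$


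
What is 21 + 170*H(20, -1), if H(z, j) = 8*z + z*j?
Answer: 23821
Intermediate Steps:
H(z, j) = 8*z + j*z
21 + 170*H(20, -1) = 21 + 170*(20*(8 - 1)) = 21 + 170*(20*7) = 21 + 170*140 = 21 + 23800 = 23821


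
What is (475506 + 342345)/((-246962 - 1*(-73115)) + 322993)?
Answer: 817851/149146 ≈ 5.4836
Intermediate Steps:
(475506 + 342345)/((-246962 - 1*(-73115)) + 322993) = 817851/((-246962 + 73115) + 322993) = 817851/(-173847 + 322993) = 817851/149146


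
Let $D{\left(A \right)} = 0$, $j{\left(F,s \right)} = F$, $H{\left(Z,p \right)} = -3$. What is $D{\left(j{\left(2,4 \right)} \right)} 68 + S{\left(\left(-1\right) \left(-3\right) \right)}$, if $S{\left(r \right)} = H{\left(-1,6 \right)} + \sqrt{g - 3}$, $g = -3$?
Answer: $-3 + i \sqrt{6} \approx -3.0 + 2.4495 i$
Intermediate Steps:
$S{\left(r \right)} = -3 + i \sqrt{6}$ ($S{\left(r \right)} = -3 + \sqrt{-3 - 3} = -3 + \sqrt{-6} = -3 + i \sqrt{6}$)
$D{\left(j{\left(2,4 \right)} \right)} 68 + S{\left(\left(-1\right) \left(-3\right) \right)} = 0 \cdot 68 - \left(3 - i \sqrt{6}\right) = 0 - \left(3 - i \sqrt{6}\right) = -3 + i \sqrt{6}$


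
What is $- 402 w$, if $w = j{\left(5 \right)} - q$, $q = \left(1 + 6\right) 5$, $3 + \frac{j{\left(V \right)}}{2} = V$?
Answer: $12462$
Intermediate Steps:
$j{\left(V \right)} = -6 + 2 V$
$q = 35$ ($q = 7 \cdot 5 = 35$)
$w = -31$ ($w = \left(-6 + 2 \cdot 5\right) - 35 = \left(-6 + 10\right) - 35 = 4 - 35 = -31$)
$- 402 w = \left(-402\right) \left(-31\right) = 12462$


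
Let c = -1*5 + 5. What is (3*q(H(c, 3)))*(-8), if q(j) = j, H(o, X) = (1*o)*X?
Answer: 0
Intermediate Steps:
c = 0 (c = -5 + 5 = 0)
H(o, X) = X*o (H(o, X) = o*X = X*o)
(3*q(H(c, 3)))*(-8) = (3*(3*0))*(-8) = (3*0)*(-8) = 0*(-8) = 0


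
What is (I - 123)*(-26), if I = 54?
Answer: 1794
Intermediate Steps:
(I - 123)*(-26) = (54 - 123)*(-26) = -69*(-26) = 1794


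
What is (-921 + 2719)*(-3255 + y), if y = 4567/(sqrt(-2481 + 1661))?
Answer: -5852490 - 4105733*I*sqrt(205)/205 ≈ -5.8525e+6 - 2.8676e+5*I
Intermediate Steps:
y = -4567*I*sqrt(205)/410 (y = 4567/(sqrt(-820)) = 4567/((2*I*sqrt(205))) = 4567*(-I*sqrt(205)/410) = -4567*I*sqrt(205)/410 ≈ -159.49*I)
(-921 + 2719)*(-3255 + y) = (-921 + 2719)*(-3255 - 4567*I*sqrt(205)/410) = 1798*(-3255 - 4567*I*sqrt(205)/410) = -5852490 - 4105733*I*sqrt(205)/205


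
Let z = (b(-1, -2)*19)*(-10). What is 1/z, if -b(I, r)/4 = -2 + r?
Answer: -1/3040 ≈ -0.00032895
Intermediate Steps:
b(I, r) = 8 - 4*r (b(I, r) = -4*(-2 + r) = 8 - 4*r)
z = -3040 (z = ((8 - 4*(-2))*19)*(-10) = ((8 + 8)*19)*(-10) = (16*19)*(-10) = 304*(-10) = -3040)
1/z = 1/(-3040) = -1/3040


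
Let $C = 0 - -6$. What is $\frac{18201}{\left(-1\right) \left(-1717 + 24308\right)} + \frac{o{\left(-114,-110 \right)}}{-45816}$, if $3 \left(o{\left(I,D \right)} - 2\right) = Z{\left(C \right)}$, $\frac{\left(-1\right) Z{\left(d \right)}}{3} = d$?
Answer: $- \frac{208451663}{258757314} \approx -0.80559$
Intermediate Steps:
$C = 6$ ($C = 0 + 6 = 6$)
$Z{\left(d \right)} = - 3 d$
$o{\left(I,D \right)} = -4$ ($o{\left(I,D \right)} = 2 + \frac{\left(-3\right) 6}{3} = 2 + \frac{1}{3} \left(-18\right) = 2 - 6 = -4$)
$\frac{18201}{\left(-1\right) \left(-1717 + 24308\right)} + \frac{o{\left(-114,-110 \right)}}{-45816} = \frac{18201}{\left(-1\right) \left(-1717 + 24308\right)} - \frac{4}{-45816} = \frac{18201}{\left(-1\right) 22591} - - \frac{1}{11454} = \frac{18201}{-22591} + \frac{1}{11454} = 18201 \left(- \frac{1}{22591}\right) + \frac{1}{11454} = - \frac{18201}{22591} + \frac{1}{11454} = - \frac{208451663}{258757314}$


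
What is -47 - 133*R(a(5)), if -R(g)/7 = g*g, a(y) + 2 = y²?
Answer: 492452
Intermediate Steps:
a(y) = -2 + y²
R(g) = -7*g² (R(g) = -7*g*g = -7*g²)
-47 - 133*R(a(5)) = -47 - (-931)*(-2 + 5²)² = -47 - (-931)*(-2 + 25)² = -47 - (-931)*23² = -47 - (-931)*529 = -47 - 133*(-3703) = -47 + 492499 = 492452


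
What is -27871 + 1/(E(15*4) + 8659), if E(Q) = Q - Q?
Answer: -241334988/8659 ≈ -27871.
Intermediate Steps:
E(Q) = 0
-27871 + 1/(E(15*4) + 8659) = -27871 + 1/(0 + 8659) = -27871 + 1/8659 = -241334988/8659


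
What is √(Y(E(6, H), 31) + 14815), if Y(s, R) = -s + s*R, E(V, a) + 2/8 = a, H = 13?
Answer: √60790/2 ≈ 123.28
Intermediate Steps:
E(V, a) = -¼ + a
Y(s, R) = -s + R*s
√(Y(E(6, H), 31) + 14815) = √((-¼ + 13)*(-1 + 31) + 14815) = √((51/4)*30 + 14815) = √(765/2 + 14815) = √(30395/2) = √60790/2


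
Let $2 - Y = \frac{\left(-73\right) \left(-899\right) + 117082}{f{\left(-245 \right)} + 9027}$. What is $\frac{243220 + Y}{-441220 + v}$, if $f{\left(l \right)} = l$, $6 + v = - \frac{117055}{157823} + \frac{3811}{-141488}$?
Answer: $- \frac{644491686833222520}{1169266394090966431} \approx -0.55119$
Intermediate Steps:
$v = - \frac{4084965001}{603515152}$ ($v = -6 + \left(- \frac{117055}{157823} + \frac{3811}{-141488}\right) = -6 + \left(\left(-117055\right) \frac{1}{157823} + 3811 \left(- \frac{1}{141488}\right)\right) = -6 - \frac{463874089}{603515152} = - \frac{4084965001}{603515152} \approx -6.7686$)
$Y = - \frac{165145}{8782}$ ($Y = 2 - \frac{\left(-73\right) \left(-899\right) + 117082}{-245 + 9027} = 2 - \frac{65627 + 117082}{8782} = 2 - 182709 \cdot \frac{1}{8782} = 2 - \frac{182709}{8782} = - \frac{165145}{8782} \approx -18.805$)
$\frac{243220 + Y}{-441220 + v} = \frac{243220 - \frac{165145}{8782}}{-441220 - \frac{4084965001}{603515152}} = \frac{2135792895}{8782 \left(- \frac{266287040330441}{603515152}\right)} = \frac{2135792895}{8782} \left(- \frac{603515152}{266287040330441}\right) = - \frac{644491686833222520}{1169266394090966431}$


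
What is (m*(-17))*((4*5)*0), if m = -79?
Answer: 0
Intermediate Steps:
(m*(-17))*((4*5)*0) = (-79*(-17))*((4*5)*0) = 1343*(20*0) = 1343*0 = 0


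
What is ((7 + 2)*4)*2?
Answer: 72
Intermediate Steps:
((7 + 2)*4)*2 = (9*4)*2 = 36*2 = 72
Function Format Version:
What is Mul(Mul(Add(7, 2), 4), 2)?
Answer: 72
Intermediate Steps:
Mul(Mul(Add(7, 2), 4), 2) = Mul(Mul(9, 4), 2) = Mul(36, 2) = 72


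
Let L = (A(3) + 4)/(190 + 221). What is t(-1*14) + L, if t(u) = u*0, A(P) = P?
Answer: 7/411 ≈ 0.017032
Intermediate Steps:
t(u) = 0
L = 7/411 (L = (3 + 4)/(190 + 221) = 7/411 ≈ 0.017032)
t(-1*14) + L = 0 + 7/411 = 7/411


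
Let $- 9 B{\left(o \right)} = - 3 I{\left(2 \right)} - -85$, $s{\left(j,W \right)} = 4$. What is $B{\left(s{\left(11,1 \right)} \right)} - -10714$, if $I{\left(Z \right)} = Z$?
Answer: $\frac{96347}{9} \approx 10705.0$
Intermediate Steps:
$B{\left(o \right)} = - \frac{79}{9}$ ($B{\left(o \right)} = - \frac{\left(-3\right) 2 - -85}{9} = - \frac{-6 + 85}{9} = \left(- \frac{1}{9}\right) 79 = - \frac{79}{9}$)
$B{\left(s{\left(11,1 \right)} \right)} - -10714 = - \frac{79}{9} - -10714 = - \frac{79}{9} + 10714 = \frac{96347}{9}$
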